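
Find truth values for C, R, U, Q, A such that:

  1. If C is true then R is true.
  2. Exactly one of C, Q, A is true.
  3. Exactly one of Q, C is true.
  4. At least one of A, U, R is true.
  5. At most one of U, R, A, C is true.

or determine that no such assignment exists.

C = False; R = False; U = True; Q = True; A = False

  (1) C=F ⇒ R: vacuous ✓
  (2) {C, Q, A}: 1 true — exactly one ✓
  (3) {Q, C}: 1 true — exactly one ✓
  (4) {A, U, R}: 1 true — at least one ✓
  (5) {U, R, A, C}: 1 true — at most one ✓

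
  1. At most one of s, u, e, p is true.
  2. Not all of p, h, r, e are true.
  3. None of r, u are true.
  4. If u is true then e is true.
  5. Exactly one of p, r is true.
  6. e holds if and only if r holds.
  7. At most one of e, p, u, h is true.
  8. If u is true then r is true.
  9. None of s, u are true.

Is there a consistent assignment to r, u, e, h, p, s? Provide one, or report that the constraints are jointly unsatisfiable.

r = False, u = False, e = False, h = False, p = True, s = False

  (1) {s, u, e, p}: 1 true — at most one ✓
  (2) {p, h, r, e}: 1/4 true — not all ✓
  (3) {r, u}: 0 true — none ✓
  (4) u=F ⇒ e: vacuous ✓
  (5) {p, r}: 1 true — exactly one ✓
  (6) e=F, r=F — same ✓
  (7) {e, p, u, h}: 1 true — at most one ✓
  (8) u=F ⇒ r: vacuous ✓
  (9) {s, u}: 0 true — none ✓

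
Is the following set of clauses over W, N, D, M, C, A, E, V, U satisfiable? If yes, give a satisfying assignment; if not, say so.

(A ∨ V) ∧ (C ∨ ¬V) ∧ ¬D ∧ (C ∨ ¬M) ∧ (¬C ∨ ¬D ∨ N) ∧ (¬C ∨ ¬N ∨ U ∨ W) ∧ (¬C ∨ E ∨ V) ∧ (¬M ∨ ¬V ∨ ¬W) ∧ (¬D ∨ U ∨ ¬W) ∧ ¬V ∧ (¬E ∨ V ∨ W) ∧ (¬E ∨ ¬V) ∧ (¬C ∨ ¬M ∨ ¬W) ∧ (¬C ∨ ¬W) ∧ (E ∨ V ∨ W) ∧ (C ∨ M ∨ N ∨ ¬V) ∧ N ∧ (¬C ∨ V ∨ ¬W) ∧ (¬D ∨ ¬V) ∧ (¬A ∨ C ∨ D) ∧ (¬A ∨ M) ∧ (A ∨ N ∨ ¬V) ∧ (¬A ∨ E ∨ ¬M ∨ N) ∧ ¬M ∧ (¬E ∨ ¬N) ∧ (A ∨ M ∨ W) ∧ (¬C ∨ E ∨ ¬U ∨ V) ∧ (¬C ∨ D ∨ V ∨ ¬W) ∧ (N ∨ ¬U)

Case M = True:
  Clause (¬M) is falsified — contradiction.
Case M = False:
  (¬D) forces D = False.
  (¬V) forces V = False.
  (A ∨ V) forces A = True.
  Clause (¬A ∨ M) is falsified — contradiction.
Both cases fail, so the formula is unsatisfiable.

Unsatisfiable — no assignment works.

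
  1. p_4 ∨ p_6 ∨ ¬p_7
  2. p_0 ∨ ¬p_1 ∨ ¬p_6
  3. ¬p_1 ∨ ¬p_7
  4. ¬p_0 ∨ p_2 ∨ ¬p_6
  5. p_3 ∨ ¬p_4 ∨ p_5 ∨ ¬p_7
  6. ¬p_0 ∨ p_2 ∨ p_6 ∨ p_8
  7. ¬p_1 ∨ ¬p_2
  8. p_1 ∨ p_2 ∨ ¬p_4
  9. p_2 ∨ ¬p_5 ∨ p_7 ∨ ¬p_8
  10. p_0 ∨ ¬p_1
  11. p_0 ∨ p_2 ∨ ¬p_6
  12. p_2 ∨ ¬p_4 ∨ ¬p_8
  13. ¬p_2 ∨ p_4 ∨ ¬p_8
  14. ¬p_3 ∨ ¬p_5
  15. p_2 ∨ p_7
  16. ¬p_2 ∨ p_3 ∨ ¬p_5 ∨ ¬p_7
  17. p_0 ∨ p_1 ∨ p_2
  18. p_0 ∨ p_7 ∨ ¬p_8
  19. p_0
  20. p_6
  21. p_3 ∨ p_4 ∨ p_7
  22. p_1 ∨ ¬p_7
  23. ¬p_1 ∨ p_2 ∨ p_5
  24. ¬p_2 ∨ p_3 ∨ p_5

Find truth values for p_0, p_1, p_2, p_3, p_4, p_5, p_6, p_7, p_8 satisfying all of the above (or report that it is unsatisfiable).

p_0 = True, p_1 = False, p_2 = True, p_3 = True, p_4 = False, p_5 = False, p_6 = True, p_7 = False, p_8 = False

Unit clause (p_0) forces p_0 = True.
Unit clause (p_6) forces p_6 = True.
In (¬p_0 ∨ p_2 ∨ ¬p_6) only p_2 is left, so p_2 = True.
In (¬p_1 ∨ ¬p_2) only ¬p_1 is left, so p_1 = False.
In (p_1 ∨ ¬p_7) only ¬p_7 is left, so p_7 = False.
Set p_3 = True.
  then (¬p_3 ∨ ¬p_5) forces p_5 = False.
Set p_4 = False.
  then (¬p_2 ∨ p_4 ∨ ¬p_8) forces p_8 = False.
All clauses satisfied.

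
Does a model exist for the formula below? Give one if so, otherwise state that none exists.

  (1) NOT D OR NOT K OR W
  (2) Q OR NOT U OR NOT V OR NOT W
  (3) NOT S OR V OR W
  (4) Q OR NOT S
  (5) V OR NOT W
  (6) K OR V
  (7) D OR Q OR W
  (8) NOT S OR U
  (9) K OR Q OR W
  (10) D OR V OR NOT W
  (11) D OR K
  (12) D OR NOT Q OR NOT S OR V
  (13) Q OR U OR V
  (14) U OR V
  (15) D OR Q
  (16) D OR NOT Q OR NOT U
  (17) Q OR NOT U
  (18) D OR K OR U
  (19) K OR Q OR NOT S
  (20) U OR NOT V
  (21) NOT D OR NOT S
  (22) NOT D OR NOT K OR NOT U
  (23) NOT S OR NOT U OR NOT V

Q = True; V = True; K = False; U = True; W = True; S = False; D = True

Try Q = False:
  (Q OR NOT S) forces S = False.
  (D OR Q) forces D = True.
  (Q OR NOT U) forces U = False.
  (Q OR U OR V) forces V = True.
  clause (U OR NOT V) is falsified — backtrack.
So Q = True.
Set V = True.
  then (U OR NOT V) forces U = True.
  then (NOT S OR NOT U OR NOT V) forces S = False.
  then (D OR NOT Q OR NOT U) forces D = True.
  then (NOT D OR NOT K OR NOT U) forces K = False.
Set W = True.
All clauses satisfied.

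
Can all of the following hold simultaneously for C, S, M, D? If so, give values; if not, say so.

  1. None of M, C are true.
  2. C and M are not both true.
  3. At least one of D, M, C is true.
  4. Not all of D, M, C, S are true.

C: False, S: False, M: False, D: True

  (1) {M, C}: 0 true — none ✓
  (2) C=F, M=F — not both ✓
  (3) {D, M, C}: 1 true — at least one ✓
  (4) {D, M, C, S}: 1/4 true — not all ✓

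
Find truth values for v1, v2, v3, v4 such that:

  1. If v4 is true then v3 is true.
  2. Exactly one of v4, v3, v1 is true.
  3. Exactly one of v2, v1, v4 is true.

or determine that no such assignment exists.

v1: False, v2: True, v3: True, v4: False

  (1) v4=F ⇒ v3: vacuous ✓
  (2) {v4, v3, v1}: 1 true — exactly one ✓
  (3) {v2, v1, v4}: 1 true — exactly one ✓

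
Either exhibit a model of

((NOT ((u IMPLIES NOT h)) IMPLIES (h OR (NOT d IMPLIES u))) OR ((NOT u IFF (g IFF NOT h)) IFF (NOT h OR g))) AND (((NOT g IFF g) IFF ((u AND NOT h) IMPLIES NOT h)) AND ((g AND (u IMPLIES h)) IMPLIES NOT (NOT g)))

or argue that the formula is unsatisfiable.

The conjunct (NOT g IFF g) IFF ((u AND NOT h) IMPLIES NOT h) is unsatisfiable on its own:
  h=F, u=F, g=F: evaluates to False.
  h=F, u=F, g=T: evaluates to False.
  h=F, u=T, g=F: evaluates to False.
  h=F, u=T, g=T: evaluates to False.
  h=T, u=F, g=F: evaluates to False.
  h=T, u=F, g=T: evaluates to False.
  h=T, u=T, g=F: evaluates to False.
  h=T, u=T, g=T: evaluates to False.
So the whole conjunction is unsatisfiable.

UNSATISFIABLE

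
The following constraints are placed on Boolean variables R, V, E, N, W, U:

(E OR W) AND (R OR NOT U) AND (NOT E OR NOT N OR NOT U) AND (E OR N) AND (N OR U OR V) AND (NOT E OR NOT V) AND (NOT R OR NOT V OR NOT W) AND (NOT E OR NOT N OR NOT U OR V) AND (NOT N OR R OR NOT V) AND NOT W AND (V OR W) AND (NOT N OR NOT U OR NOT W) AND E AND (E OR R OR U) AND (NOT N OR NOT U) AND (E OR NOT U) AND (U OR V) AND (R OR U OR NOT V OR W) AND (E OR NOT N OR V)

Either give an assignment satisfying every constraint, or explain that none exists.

Case V = True:
  (NOT E OR NOT V) forces E = False.
  Clause (E) is falsified — contradiction.
Case V = False:
  (NOT W) forces W = False.
  Clause (V OR W) is falsified — contradiction.
Both cases fail, so the formula is unsatisfiable.

The formula is unsatisfiable.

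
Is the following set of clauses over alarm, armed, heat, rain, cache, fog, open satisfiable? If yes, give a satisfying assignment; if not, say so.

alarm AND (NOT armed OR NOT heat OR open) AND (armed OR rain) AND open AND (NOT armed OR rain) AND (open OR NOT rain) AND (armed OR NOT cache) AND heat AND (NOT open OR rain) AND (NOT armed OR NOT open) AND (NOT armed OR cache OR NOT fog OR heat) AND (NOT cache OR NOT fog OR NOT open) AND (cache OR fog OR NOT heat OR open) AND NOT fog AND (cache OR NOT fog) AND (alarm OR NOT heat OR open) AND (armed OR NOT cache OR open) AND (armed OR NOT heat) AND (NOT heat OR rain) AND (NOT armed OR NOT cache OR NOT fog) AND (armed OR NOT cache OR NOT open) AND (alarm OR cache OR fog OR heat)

Case alarm = True:
  (open) forces open = True.
  (heat) forces heat = True.
  (NOT open OR rain) forces rain = True.
  (NOT armed OR NOT open) forces armed = False.
  Clause (armed OR NOT heat) is falsified — contradiction.
Case alarm = False:
  Clause (alarm) is falsified — contradiction.
Both cases fail, so the formula is unsatisfiable.

The formula is unsatisfiable.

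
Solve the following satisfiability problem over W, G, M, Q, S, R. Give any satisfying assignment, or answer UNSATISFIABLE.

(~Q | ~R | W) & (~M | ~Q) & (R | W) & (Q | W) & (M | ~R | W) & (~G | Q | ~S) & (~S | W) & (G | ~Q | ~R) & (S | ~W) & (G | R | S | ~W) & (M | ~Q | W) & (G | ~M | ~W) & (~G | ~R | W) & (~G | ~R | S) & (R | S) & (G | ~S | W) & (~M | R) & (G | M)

Try W = False:
  (R | W) forces R = True.
  (~Q | ~R | W) forces Q = False.
  clause (Q | W) is falsified — backtrack.
So W = True.
  then (S | ~W) forces S = True.
Try G = False:
  (G | ~M | ~W) forces M = False.
  clause (G | M) is falsified — backtrack.
So G = True.
  then (~G | Q | ~S) forces Q = True.
  then (~M | ~Q) forces M = False.
Set R = True.
All clauses satisfied.

W: True, G: True, M: False, Q: True, S: True, R: True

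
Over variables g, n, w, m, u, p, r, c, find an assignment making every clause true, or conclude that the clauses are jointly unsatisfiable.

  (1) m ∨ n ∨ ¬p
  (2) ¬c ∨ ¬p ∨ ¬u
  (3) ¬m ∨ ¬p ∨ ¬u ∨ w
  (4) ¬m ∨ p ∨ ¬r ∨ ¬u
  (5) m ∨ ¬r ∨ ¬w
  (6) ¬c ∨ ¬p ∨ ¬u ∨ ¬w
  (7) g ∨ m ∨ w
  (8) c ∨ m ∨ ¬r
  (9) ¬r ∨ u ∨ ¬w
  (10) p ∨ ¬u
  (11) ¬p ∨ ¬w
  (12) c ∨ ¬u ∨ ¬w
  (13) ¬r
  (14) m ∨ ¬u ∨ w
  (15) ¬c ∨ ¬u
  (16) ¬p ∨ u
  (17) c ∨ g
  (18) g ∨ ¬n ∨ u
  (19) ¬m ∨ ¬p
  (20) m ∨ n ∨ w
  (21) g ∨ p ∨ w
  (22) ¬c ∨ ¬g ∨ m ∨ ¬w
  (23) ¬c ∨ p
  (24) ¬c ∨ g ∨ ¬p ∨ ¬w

g: True; n: True; w: True; m: False; u: False; p: False; r: False; c: False

Unit clause (¬r) forces r = False.
Try g = False:
  (c ∨ g) forces c = True.
  (¬c ∨ ¬u) forces u = False.
  (¬p ∨ u) forces p = False.
  clause (¬c ∨ p) is falsified — backtrack.
So g = True.
Set n = True.
Set w = True.
  then (¬p ∨ ¬w) forces p = False.
  then (¬c ∨ p) forces c = False.
  then (p ∨ ¬u) forces u = False.
Set m = False.
All clauses satisfied.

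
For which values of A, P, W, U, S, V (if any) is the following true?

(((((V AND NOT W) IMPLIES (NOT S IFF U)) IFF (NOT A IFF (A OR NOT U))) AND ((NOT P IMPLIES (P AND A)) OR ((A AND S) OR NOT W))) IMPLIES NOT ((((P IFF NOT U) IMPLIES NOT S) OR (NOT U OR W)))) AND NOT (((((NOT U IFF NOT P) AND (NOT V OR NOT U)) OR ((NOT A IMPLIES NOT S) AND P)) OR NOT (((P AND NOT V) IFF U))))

Case U = True: the formula simplifies to (((((V AND NOT W) IMPLIES NOT S) IFF (NOT A IFF A)) AND ((NOT P IMPLIES (P AND A)) OR ((A AND S) OR NOT W))) IMPLIES NOT (((NOT P IMPLIES NOT S) OR W))) AND NOT ((((P AND NOT V) OR ((NOT A IMPLIES NOT S) AND P)) OR NOT ((P AND NOT V)))).
  P = True: simplifies to NOT ((((V AND NOT W) IMPLIES NOT S) IFF (NOT A IFF A))) AND NOT (((NOT V OR (NOT A IMPLIES NOT S)) OR NOT (NOT V))).
    V = True: the conjunct NOT (((NOT V OR (NOT A IMPLIES NOT S)) OR NOT (NOT V))) becomes NOT (((NOT A IMPLIES NOT S) OR True)) = False.
    V = False: the conjunct NOT (((NOT V OR (NOT A IMPLIES NOT S)) OR NOT (NOT V))) becomes NOT ((True OR False)) = False.
  P = False: the conjunct NOT ((((P AND NOT V) OR ((NOT A IMPLIES NOT S) AND P)) OR NOT ((P AND NOT V)))) becomes NOT ((False OR True)) = False.
Case U = False: the formula simplifies to NOT (((((V AND NOT W) IMPLIES S) IFF NOT A) AND ((NOT P IMPLIES (P AND A)) OR ((A AND S) OR NOT W)))) AND NOT (((NOT P OR ((NOT A IMPLIES NOT S) AND P)) OR NOT (NOT ((P AND NOT V))))).
  P = True: simplifies to NOT ((((V AND NOT W) IMPLIES S) IFF NOT A)) AND NOT (((NOT A IMPLIES NOT S) OR NOT (NOT (NOT V)))).
    S = True: simplifies to NOT (NOT A) AND NOT ((A OR NOT (NOT (NOT V)))).
      A = True: the conjunct NOT ((A OR NOT (NOT (NOT V)))) becomes NOT ((True OR NOT (NOT (NOT V)))) = False.
      A = False: the conjunct NOT (NOT A) becomes NOT (NOT False) = False.
    S = False: the conjunct NOT (((NOT A IMPLIES NOT S) OR NOT (NOT (NOT V)))) becomes NOT ((True OR NOT (NOT (NOT V)))) = False.
  P = False: the conjunct NOT (((NOT P OR ((NOT A IMPLIES NOT S) AND P)) OR NOT (NOT ((P AND NOT V))))) becomes NOT ((True OR False)) = False.
Both cases fail — unsatisfiable.

Unsatisfiable — no assignment works.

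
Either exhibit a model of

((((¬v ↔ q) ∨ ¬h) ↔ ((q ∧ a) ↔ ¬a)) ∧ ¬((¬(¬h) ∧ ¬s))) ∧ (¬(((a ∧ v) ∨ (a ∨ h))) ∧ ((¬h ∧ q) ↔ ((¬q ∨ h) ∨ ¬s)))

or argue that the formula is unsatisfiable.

The formula is unsatisfiable.

Case h = True: the conjunct ¬(((a ∧ v) ∨ (a ∨ h))) becomes ¬(((a ∧ v) ∨ True)) = False.
Case h = False: the formula simplifies to ((q ∧ a) ↔ ¬a) ∧ (¬(((a ∧ v) ∨ a)) ∧ (q ↔ (¬q ∨ ¬s))).
  a = True: the conjunct ¬(((a ∧ v) ∨ a)) becomes ¬((v ∨ True)) = False.
  a = False: the conjunct (q ∧ a) ↔ ¬a becomes (q ∧ False) ↔ ¬False = False.
Both cases fail — unsatisfiable.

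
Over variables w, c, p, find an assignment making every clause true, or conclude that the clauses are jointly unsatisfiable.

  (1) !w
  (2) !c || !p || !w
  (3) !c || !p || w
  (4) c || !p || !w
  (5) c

Unit clause (!w) forces w = False.
Unit clause (c) forces c = True.
In (!c || !p || w) only !p is left, so p = False.
All clauses satisfied.

w: False, c: True, p: False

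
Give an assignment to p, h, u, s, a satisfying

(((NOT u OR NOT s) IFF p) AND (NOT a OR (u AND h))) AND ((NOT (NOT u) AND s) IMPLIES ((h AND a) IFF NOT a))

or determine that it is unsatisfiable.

p=T; h=T; u=T; s=F; a=F

  ((NOT u OR NOT s) IFF p) AND (NOT a OR (u AND h)) = True
    (NOT u OR NOT s) IFF p = True
      NOT u OR NOT s = True
        NOT u = False
        NOT s = True
    NOT a OR (u AND h) = True
      NOT a = True
      u AND h = True
  (NOT (NOT u) AND s) IMPLIES ((h AND a) IFF NOT a) = True
    NOT (NOT u) AND s = False
      NOT (NOT u) = True
        NOT u = False
    (h AND a) IFF NOT a = False
      h AND a = False
      NOT a = True
Both conjuncts True, so the formula holds.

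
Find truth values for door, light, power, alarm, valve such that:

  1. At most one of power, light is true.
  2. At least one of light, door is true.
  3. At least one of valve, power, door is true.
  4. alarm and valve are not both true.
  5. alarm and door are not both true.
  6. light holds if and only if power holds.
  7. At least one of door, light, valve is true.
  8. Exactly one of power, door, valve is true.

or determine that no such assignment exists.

door = True, light = False, power = False, alarm = False, valve = False

  (1) {power, light}: 0 true — at most one ✓
  (2) {light, door}: 1 true — at least one ✓
  (3) {valve, power, door}: 1 true — at least one ✓
  (4) alarm=F, valve=F — not both ✓
  (5) alarm=F, door=T — not both ✓
  (6) light=F, power=F — same ✓
  (7) {door, light, valve}: 1 true — at least one ✓
  (8) {power, door, valve}: 1 true — exactly one ✓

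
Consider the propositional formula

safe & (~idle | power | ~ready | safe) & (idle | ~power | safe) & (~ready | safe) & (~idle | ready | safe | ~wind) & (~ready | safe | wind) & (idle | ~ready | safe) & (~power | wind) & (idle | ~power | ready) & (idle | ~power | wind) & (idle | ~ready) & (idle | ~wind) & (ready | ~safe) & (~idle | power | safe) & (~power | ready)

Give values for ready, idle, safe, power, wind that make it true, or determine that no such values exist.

ready = True, idle = True, safe = True, power = True, wind = True

Unit clause (safe) forces safe = True.
In (ready | ~safe) only ready is left, so ready = True.
In (idle | ~ready) only idle is left, so idle = True.
Set power = True.
  then (~power | wind) forces wind = True.
All clauses satisfied.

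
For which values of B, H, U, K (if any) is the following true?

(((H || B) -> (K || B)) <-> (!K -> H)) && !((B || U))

B: False; H: True; U: False; K: True

  ((H || B) -> (K || B)) <-> (!K -> H) = True
    (H || B) -> (K || B) = True
      H || B = True
      K || B = True
    !K -> H = True
      !K = False
  !((B || U)) = True
    B || U = False
Both conjuncts True, so the formula holds.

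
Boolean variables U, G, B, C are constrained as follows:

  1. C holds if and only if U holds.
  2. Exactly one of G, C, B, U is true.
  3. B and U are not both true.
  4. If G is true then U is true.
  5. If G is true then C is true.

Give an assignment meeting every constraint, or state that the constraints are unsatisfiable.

U = False, G = False, B = True, C = False

  (1) C=F, U=F — same ✓
  (2) {G, C, B, U}: 1 true — exactly one ✓
  (3) B=T, U=F — not both ✓
  (4) G=F ⇒ U: vacuous ✓
  (5) G=F ⇒ C: vacuous ✓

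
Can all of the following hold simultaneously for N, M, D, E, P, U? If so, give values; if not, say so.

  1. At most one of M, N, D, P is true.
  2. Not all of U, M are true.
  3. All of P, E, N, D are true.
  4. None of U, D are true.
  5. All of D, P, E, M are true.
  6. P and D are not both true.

No satisfying assignment exists.

Case D = True:
  Constraint (4) is violated (D=T) — contradiction.
Case D = False:
  Constraint (3) is violated (D=F) — contradiction.
Both cases fail — unsatisfiable.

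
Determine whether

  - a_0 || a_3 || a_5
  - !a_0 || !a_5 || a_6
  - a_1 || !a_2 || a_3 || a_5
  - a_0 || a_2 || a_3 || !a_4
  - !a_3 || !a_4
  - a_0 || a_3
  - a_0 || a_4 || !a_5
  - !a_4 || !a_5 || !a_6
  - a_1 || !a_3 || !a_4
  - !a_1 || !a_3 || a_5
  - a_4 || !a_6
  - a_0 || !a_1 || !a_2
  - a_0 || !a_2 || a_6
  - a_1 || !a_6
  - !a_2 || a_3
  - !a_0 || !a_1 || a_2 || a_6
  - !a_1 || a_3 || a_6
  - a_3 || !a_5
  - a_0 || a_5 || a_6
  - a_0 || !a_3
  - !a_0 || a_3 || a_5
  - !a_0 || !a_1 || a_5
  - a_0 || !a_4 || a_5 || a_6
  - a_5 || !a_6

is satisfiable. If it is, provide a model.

Try a_0 = False:
  (a_0 || a_3) forces a_3 = True.
  clause (a_0 || !a_3) is falsified — backtrack.
So a_0 = True.
Set a_1 = False.
  then (a_1 || !a_6) forces a_6 = False.
  then (!a_0 || !a_5 || a_6) forces a_5 = False.
  then (!a_0 || a_3 || a_5) forces a_3 = True.
  then (!a_3 || !a_4) forces a_4 = False.
Set a_2 = True.
All clauses satisfied.

a_0 = True, a_1 = False, a_2 = True, a_3 = True, a_4 = False, a_5 = False, a_6 = False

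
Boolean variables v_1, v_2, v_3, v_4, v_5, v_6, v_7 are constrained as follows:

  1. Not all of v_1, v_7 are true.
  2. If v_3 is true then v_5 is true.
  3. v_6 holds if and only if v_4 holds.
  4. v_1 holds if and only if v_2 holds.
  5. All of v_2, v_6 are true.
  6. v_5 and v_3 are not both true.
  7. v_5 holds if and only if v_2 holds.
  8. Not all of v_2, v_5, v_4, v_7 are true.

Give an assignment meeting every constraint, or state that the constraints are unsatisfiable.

v_1: True; v_2: True; v_3: False; v_4: True; v_5: True; v_6: True; v_7: False

  (1) {v_1, v_7}: 1/2 true — not all ✓
  (2) v_3=F ⇒ v_5: vacuous ✓
  (3) v_6=T, v_4=T — same ✓
  (4) v_1=T, v_2=T — same ✓
  (5) {v_2, v_6}: all 2 true ✓
  (6) v_5=T, v_3=F — not both ✓
  (7) v_5=T, v_2=T — same ✓
  (8) {v_2, v_5, v_4, v_7}: 3/4 true — not all ✓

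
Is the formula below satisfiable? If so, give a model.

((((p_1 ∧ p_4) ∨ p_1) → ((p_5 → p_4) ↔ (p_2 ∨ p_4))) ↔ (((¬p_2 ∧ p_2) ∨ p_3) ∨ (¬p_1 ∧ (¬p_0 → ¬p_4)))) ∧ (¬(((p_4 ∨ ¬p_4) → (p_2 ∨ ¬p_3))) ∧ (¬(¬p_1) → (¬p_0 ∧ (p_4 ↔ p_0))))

p_0: True, p_1: False, p_2: False, p_3: True, p_4: True, p_5: True

  (((p_1 ∧ p_4) ∨ p_1) → ((p_5 → p_4) ↔ (p_2 ∨ p_4))) ↔ (((¬p_2 ∧ p_2) ∨ p_3) ∨ (¬p_1 ∧ (¬p_0 → ¬p_4))) = True
    ((p_1 ∧ p_4) ∨ p_1) → ((p_5 → p_4) ↔ (p_2 ∨ p_4)) = True
      (p_1 ∧ p_4) ∨ p_1 = False
        p_1 ∧ p_4 = False
      (p_5 → p_4) ↔ (p_2 ∨ p_4) = True
        p_5 → p_4 = True
        p_2 ∨ p_4 = True
    ((¬p_2 ∧ p_2) ∨ p_3) ∨ (¬p_1 ∧ (¬p_0 → ¬p_4)) = True
      (¬p_2 ∧ p_2) ∨ p_3 = True
        ¬p_2 ∧ p_2 = False
          ¬p_2 = True
      ¬p_1 ∧ (¬p_0 → ¬p_4) = True
        ¬p_1 = True
        ¬p_0 → ¬p_4 = True
          ¬p_0 = False
          ¬p_4 = False
  ¬(((p_4 ∨ ¬p_4) → (p_2 ∨ ¬p_3))) ∧ (¬(¬p_1) → (¬p_0 ∧ (p_4 ↔ p_0))) = True
    ¬(((p_4 ∨ ¬p_4) → (p_2 ∨ ¬p_3))) = True
      (p_4 ∨ ¬p_4) → (p_2 ∨ ¬p_3) = False
        p_4 ∨ ¬p_4 = True
          ¬p_4 = False
        p_2 ∨ ¬p_3 = False
          ¬p_3 = False
    ¬(¬p_1) → (¬p_0 ∧ (p_4 ↔ p_0)) = True
      ¬(¬p_1) = False
        ¬p_1 = True
      ¬p_0 ∧ (p_4 ↔ p_0) = False
        ¬p_0 = False
        p_4 ↔ p_0 = True
Both conjuncts True, so the formula holds.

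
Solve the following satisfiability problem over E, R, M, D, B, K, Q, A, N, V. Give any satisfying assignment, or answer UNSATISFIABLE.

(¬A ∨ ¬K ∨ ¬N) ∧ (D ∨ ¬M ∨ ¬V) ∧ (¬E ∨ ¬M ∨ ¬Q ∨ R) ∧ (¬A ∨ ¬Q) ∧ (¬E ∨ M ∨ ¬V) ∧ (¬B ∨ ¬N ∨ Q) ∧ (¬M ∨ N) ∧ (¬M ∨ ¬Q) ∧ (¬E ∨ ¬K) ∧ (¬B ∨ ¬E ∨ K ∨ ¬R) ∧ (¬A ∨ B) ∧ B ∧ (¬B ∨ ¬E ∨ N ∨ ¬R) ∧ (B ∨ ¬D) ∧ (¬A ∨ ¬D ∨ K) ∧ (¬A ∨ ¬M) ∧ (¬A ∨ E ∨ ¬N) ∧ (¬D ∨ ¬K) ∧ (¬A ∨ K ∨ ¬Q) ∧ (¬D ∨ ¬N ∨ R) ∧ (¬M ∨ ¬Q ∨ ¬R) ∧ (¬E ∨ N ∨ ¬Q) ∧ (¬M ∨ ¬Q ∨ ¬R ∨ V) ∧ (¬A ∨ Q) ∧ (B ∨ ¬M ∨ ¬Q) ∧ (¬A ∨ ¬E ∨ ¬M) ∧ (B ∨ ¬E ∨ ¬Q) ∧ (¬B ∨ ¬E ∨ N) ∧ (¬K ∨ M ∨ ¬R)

E = False; R = False; M = False; D = False; B = True; K = True; Q = True; A = False; N = True; V = False

Unit clause (B) forces B = True.
Set E = False.
Set R = False.
Try M = True:
  (¬M ∨ N) forces N = True.
  (¬B ∨ ¬N ∨ Q) forces Q = True.
  clause (¬M ∨ ¬Q) is falsified — backtrack.
So M = False.
Set D = False.
Set K = True.
Set Q = True.
  then (¬A ∨ ¬Q) forces A = False.
Set N = True.
Set V = False.
All clauses satisfied.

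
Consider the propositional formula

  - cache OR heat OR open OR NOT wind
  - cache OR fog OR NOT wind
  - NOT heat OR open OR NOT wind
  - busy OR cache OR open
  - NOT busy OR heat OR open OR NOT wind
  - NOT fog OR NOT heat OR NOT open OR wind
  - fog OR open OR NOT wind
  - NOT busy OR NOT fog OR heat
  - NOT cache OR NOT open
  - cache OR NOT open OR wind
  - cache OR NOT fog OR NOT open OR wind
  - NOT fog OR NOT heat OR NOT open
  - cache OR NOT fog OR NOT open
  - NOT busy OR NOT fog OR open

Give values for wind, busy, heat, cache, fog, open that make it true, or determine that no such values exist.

wind: False; busy: False; heat: False; cache: True; fog: False; open: False

Set wind = False.
Set busy = False.
Set heat = False.
Set cache = True.
  then (NOT cache OR NOT open) forces open = False.
Set fog = False.
All clauses satisfied.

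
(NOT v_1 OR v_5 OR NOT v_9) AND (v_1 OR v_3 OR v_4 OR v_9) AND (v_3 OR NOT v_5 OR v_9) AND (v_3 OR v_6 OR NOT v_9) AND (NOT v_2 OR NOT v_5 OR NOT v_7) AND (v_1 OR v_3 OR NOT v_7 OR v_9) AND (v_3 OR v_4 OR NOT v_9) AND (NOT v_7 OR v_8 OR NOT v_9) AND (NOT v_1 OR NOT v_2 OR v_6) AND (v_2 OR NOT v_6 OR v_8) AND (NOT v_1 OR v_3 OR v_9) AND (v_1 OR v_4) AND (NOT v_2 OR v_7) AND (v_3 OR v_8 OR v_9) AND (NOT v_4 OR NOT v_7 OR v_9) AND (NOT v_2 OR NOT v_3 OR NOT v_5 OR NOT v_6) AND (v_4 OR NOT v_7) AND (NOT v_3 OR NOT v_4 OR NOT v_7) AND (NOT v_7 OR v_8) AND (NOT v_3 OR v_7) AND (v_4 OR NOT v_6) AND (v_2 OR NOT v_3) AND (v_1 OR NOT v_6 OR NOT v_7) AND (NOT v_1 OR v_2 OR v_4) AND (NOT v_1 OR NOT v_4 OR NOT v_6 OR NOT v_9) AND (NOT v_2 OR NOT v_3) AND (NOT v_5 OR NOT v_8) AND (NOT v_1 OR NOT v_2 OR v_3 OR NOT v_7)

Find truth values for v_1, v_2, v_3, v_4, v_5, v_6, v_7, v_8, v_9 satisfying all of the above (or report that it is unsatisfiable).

Set v_1 = False.
  then (v_1 OR v_4) forces v_4 = True.
Set v_2 = False.
  then (v_2 OR NOT v_3) forces v_3 = False.
Try v_5 = True:
  (v_3 OR NOT v_5 OR v_9) forces v_9 = True.
  (v_3 OR v_6 OR NOT v_9) forces v_6 = True.
  (v_2 OR NOT v_6 OR v_8) forces v_8 = True.
  clause (NOT v_5 OR NOT v_8) is falsified — backtrack.
So v_5 = False.
Set v_6 = True.
  then (v_2 OR NOT v_6 OR v_8) forces v_8 = True.
  then (v_1 OR NOT v_6 OR NOT v_7) forces v_7 = False.
Set v_9 = True.
All clauses satisfied.

v_1 = False, v_2 = False, v_3 = False, v_4 = True, v_5 = False, v_6 = True, v_7 = False, v_8 = True, v_9 = True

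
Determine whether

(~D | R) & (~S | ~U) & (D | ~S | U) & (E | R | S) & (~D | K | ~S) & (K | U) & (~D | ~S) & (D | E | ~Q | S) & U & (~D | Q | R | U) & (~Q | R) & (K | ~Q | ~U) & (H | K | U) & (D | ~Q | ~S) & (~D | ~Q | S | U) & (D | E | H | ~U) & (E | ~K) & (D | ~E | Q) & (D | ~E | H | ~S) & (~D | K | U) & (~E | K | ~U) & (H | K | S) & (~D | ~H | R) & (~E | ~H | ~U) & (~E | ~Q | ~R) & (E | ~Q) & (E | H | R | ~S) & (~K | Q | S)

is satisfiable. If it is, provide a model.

K = False, E = False, U = True, D = True, S = False, H = True, R = True, Q = False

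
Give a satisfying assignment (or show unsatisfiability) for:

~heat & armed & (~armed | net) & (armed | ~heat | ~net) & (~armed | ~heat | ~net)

armed: True, heat: False, net: True

Unit clause (~heat) forces heat = False.
Unit clause (armed) forces armed = True.
In (~armed | net) only net is left, so net = True.
Check each clause:
  (~heat): ~heat holds.
  (armed): armed holds.
  (~armed | net): net holds.
  (armed | ~heat | ~net): armed holds.
  (~armed | ~heat | ~net): ~heat holds.
All clauses satisfied.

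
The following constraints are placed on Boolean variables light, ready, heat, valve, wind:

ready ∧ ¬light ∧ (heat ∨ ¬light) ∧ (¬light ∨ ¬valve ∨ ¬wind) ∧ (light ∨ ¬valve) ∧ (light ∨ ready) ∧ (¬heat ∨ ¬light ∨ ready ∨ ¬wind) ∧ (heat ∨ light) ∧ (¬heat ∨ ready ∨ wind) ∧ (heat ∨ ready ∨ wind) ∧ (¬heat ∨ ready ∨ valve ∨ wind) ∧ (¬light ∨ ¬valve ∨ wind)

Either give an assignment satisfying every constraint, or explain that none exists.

light = False; ready = True; heat = True; valve = False; wind = False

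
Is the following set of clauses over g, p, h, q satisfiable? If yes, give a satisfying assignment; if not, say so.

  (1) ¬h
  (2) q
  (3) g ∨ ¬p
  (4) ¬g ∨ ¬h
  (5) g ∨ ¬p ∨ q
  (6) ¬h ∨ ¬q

Unit clause (¬h) forces h = False.
Unit clause (q) forces q = True.
Set g = True.
Set p = False.
Check each clause:
  (¬h): ¬h holds.
  (q): q holds.
  (g ∨ ¬p): g holds.
  (¬g ∨ ¬h): ¬h holds.
  (g ∨ ¬p ∨ q): g holds.
  (¬h ∨ ¬q): ¬h holds.
All clauses satisfied.

g = True; p = False; h = False; q = True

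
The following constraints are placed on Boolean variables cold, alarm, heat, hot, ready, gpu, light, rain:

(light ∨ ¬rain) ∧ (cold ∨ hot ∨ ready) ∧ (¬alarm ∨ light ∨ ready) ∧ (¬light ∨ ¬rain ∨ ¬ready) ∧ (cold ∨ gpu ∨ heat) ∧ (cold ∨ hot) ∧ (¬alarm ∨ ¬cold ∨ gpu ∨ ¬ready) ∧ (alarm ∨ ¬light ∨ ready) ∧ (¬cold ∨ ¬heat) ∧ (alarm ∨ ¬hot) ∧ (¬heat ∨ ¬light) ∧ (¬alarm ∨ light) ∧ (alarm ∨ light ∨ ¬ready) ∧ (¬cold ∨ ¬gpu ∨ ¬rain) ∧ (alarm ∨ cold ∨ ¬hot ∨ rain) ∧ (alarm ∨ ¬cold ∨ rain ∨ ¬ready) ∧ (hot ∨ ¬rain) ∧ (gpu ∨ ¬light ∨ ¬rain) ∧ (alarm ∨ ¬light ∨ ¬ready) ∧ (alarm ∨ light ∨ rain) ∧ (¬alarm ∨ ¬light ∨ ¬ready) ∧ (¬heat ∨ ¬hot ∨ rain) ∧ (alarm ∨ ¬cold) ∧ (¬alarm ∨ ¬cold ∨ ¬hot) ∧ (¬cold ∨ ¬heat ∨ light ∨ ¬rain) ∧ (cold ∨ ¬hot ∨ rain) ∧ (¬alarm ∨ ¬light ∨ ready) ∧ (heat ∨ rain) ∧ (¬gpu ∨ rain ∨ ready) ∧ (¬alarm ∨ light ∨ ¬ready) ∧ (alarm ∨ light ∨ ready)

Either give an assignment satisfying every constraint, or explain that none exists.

Case alarm = True:
  (¬alarm ∨ light) forces light = True.
  (¬heat ∨ ¬light) forces heat = False.
  (¬alarm ∨ ¬light ∨ ¬ready) forces ready = False.
  Clause (¬alarm ∨ ¬light ∨ ready) is falsified — contradiction.
Case alarm = False:
  (alarm ∨ ¬hot) forces hot = False.
  (cold ∨ hot) forces cold = True.
  Clause (alarm ∨ ¬cold) is falsified — contradiction.
Both cases fail, so the formula is unsatisfiable.

Unsatisfiable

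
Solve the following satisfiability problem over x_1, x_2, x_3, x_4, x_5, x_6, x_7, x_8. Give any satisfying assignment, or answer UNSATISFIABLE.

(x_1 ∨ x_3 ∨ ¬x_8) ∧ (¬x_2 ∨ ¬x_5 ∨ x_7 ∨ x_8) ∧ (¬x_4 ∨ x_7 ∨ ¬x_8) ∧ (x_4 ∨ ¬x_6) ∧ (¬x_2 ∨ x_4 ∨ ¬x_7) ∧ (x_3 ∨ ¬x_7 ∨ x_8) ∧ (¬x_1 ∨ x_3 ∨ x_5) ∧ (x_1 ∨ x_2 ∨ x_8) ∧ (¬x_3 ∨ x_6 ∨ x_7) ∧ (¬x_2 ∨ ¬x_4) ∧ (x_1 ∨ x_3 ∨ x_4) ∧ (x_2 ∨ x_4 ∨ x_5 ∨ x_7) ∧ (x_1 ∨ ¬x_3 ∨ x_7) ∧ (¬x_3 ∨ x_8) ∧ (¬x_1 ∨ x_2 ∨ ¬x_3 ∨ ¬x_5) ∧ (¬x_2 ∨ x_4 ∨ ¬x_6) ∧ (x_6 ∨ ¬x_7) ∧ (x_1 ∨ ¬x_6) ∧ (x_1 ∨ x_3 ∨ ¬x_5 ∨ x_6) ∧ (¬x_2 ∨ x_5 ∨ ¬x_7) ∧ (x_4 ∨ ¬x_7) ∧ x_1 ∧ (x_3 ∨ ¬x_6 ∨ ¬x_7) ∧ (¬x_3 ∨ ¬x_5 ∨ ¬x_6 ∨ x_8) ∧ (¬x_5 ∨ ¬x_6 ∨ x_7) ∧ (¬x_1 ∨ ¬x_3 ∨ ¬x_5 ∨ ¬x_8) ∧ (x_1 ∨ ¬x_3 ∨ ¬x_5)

x_1 = True, x_2 = False, x_3 = False, x_4 = False, x_5 = True, x_6 = False, x_7 = False, x_8 = False

Unit clause (x_1) forces x_1 = True.
Set x_2 = False.
Set x_3 = False.
  then (¬x_1 ∨ x_3 ∨ x_5) forces x_5 = True.
Set x_4 = False.
  then (x_4 ∨ ¬x_6) forces x_6 = False.
  then (x_6 ∨ ¬x_7) forces x_7 = False.
Set x_8 = False.
All clauses satisfied.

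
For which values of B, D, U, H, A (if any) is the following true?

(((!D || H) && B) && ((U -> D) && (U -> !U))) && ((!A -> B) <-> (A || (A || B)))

B=T, D=F, U=F, H=T, A=F

  ((!D || H) && B) && ((U -> D) && (U -> !U)) = True
    (!D || H) && B = True
      !D || H = True
        !D = True
    (U -> D) && (U -> !U) = True
      U -> D = True
      U -> !U = True
        !U = True
  (!A -> B) <-> (A || (A || B)) = True
    !A -> B = True
      !A = True
    A || (A || B) = True
      A || B = True
Both conjuncts True, so the formula holds.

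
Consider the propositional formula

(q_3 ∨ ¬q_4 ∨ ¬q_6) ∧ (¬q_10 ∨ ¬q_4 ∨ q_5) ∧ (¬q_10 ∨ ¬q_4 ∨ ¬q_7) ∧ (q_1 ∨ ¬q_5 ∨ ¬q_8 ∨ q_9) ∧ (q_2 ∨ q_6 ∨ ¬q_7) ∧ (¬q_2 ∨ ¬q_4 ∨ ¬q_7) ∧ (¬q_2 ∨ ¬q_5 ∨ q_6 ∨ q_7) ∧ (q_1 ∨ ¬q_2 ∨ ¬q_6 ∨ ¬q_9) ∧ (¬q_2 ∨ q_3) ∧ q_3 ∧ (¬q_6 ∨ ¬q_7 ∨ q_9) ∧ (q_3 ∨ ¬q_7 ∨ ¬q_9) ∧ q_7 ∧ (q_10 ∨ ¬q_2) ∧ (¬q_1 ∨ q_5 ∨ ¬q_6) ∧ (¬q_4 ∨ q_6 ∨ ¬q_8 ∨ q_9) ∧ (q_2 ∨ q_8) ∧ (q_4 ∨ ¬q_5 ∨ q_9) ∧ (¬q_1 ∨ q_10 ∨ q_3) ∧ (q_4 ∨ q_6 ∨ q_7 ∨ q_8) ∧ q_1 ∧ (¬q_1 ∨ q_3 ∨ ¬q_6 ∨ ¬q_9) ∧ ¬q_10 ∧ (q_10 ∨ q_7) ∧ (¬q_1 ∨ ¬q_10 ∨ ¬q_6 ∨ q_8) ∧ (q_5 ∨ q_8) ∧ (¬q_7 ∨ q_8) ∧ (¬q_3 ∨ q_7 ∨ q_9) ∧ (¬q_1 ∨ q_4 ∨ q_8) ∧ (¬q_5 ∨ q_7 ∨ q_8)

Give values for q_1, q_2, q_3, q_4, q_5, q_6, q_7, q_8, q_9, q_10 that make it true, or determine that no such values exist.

Unit clause (q_3) forces q_3 = True.
Unit clause (q_7) forces q_7 = True.
Unit clause (q_1) forces q_1 = True.
Unit clause (¬q_10) forces q_10 = False.
In (¬q_7 ∨ q_8) only q_8 is left, so q_8 = True.
In (q_10 ∨ ¬q_2) only ¬q_2 is left, so q_2 = False.
In (q_2 ∨ q_6 ∨ ¬q_7) only q_6 is left, so q_6 = True.
In (¬q_6 ∨ ¬q_7 ∨ q_9) only q_9 is left, so q_9 = True.
In (¬q_1 ∨ q_5 ∨ ¬q_6) only q_5 is left, so q_5 = True.
Set q_4 = True.
All clauses satisfied.

q_1=T, q_2=F, q_3=T, q_4=T, q_5=T, q_6=T, q_7=T, q_8=T, q_9=T, q_10=F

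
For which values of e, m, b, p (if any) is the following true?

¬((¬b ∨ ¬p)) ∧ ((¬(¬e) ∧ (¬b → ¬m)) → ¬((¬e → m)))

e=F, m=F, b=T, p=T

  ¬((¬b ∨ ¬p)) = True
    ¬b ∨ ¬p = False
      ¬b = False
      ¬p = False
  (¬(¬e) ∧ (¬b → ¬m)) → ¬((¬e → m)) = True
    ¬(¬e) ∧ (¬b → ¬m) = False
      ¬(¬e) = False
        ¬e = True
      ¬b → ¬m = True
        ¬b = False
        ¬m = True
    ¬((¬e → m)) = True
      ¬e → m = False
        ¬e = True
Both conjuncts True, so the formula holds.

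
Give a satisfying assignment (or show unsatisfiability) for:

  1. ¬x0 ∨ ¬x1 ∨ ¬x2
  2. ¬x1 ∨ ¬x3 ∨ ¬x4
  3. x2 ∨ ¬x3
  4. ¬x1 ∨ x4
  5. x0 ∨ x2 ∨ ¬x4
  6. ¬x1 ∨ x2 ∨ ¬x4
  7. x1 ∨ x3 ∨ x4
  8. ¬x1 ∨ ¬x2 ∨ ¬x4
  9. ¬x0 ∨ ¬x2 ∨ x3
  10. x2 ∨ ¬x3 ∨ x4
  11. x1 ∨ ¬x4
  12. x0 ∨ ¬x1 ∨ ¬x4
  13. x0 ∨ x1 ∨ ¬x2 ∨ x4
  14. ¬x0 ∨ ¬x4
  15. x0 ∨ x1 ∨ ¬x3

Set x0 = True.
  then (¬x0 ∨ ¬x4) forces x4 = False.
  then (¬x1 ∨ x4) forces x1 = False.
  then (x1 ∨ x3 ∨ x4) forces x3 = True.
  then (x2 ∨ ¬x3 ∨ x4) forces x2 = True.
All clauses satisfied.

x0 = True, x1 = False, x2 = True, x3 = True, x4 = False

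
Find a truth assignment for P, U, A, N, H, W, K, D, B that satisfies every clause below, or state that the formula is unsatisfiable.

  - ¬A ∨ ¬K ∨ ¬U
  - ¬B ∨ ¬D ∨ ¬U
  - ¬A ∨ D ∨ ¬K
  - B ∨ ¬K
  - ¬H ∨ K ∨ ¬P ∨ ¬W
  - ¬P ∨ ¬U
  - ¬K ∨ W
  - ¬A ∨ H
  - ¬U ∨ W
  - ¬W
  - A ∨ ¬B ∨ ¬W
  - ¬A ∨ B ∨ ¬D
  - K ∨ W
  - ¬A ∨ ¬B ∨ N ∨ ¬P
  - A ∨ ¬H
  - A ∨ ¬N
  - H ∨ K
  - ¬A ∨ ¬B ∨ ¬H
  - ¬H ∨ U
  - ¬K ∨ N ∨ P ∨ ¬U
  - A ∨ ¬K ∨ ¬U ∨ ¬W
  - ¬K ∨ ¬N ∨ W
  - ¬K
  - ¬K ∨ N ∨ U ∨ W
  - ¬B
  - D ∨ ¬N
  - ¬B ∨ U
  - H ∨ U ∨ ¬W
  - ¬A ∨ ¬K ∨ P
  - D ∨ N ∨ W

Case W = True:
  Clause (¬W) is falsified — contradiction.
Case W = False:
  (¬K ∨ W) forces K = False.
  Clause (K ∨ W) is falsified — contradiction.
Both cases fail, so the formula is unsatisfiable.

Unsatisfiable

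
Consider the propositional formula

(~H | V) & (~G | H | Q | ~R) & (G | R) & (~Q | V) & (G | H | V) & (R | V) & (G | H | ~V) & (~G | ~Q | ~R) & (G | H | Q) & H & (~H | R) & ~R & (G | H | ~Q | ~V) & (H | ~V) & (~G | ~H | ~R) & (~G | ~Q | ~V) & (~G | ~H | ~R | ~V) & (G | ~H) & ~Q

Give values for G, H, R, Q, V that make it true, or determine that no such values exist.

No satisfying assignment exists.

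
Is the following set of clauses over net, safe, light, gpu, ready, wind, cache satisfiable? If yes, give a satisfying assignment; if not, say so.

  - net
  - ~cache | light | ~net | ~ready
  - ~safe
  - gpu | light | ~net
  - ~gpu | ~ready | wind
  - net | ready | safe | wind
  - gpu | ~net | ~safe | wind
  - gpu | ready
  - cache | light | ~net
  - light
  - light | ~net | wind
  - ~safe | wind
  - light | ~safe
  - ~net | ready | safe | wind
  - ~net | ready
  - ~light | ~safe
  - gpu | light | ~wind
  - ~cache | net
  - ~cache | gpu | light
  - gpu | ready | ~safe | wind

Unit clause (net) forces net = True.
Unit clause (~safe) forces safe = False.
Unit clause (light) forces light = True.
In (~net | ready) only ready is left, so ready = True.
Set gpu = False.
Set wind = False.
Set cache = False.
All clauses satisfied.

net = True, safe = False, light = True, gpu = False, ready = True, wind = False, cache = False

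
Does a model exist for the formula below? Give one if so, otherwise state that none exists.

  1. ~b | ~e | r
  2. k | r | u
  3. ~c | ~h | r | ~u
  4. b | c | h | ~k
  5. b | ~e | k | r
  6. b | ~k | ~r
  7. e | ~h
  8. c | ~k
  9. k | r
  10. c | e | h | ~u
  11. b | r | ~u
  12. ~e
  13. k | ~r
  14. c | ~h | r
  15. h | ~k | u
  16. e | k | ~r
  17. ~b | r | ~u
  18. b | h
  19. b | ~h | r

Unit clause (~e) forces e = False.
In (e | ~h) only ~h is left, so h = False.
In (b | h) only b is left, so b = True.
Try r = False:
  (k | r) forces k = True.
  (c | ~k) forces c = True.
  (h | ~k | u) forces u = True.
  clause (~b | r | ~u) is falsified — backtrack.
So r = True.
  then (k | ~r) forces k = True.
  then (h | ~k | u) forces u = True.
  then (c | ~k) forces c = True.
All clauses satisfied.

r=T, k=T, c=T, e=F, h=F, u=T, b=T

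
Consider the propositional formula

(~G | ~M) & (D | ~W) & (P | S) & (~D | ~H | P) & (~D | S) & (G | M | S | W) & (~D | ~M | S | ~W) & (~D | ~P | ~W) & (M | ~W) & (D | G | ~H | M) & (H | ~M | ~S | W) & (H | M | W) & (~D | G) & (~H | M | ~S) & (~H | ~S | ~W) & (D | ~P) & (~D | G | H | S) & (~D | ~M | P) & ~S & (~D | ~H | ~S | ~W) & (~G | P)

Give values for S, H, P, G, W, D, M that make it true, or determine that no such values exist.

No satisfying assignment exists.

Case S = True:
  Clause (~S) is falsified — contradiction.
Case S = False:
  (P | S) forces P = True.
  (~D | S) forces D = False.
  Clause (D | ~P) is falsified — contradiction.
Both cases fail, so the formula is unsatisfiable.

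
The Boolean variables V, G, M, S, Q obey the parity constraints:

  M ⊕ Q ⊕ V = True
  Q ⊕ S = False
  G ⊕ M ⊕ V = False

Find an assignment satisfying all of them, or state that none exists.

V=F, G=F, M=F, S=T, Q=T

M ⊕ Q ⊕ V = F ⊕ T ⊕ F = True ✓
Q ⊕ S = T ⊕ T = False ✓
G ⊕ M ⊕ V = F ⊕ F ⊕ F = False ✓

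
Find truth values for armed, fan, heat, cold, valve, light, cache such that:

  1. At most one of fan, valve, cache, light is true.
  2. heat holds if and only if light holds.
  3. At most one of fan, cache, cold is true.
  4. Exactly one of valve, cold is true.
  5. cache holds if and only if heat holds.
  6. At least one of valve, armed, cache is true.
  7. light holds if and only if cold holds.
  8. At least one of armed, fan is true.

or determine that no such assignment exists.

armed=T, fan=F, heat=F, cold=F, valve=T, light=F, cache=F

  (1) {fan, valve, cache, light}: 1 true — at most one ✓
  (2) heat=F, light=F — same ✓
  (3) {fan, cache, cold}: 0 true — at most one ✓
  (4) {valve, cold}: 1 true — exactly one ✓
  (5) cache=F, heat=F — same ✓
  (6) {valve, armed, cache}: 2 true — at least one ✓
  (7) light=F, cold=F — same ✓
  (8) {armed, fan}: 1 true — at least one ✓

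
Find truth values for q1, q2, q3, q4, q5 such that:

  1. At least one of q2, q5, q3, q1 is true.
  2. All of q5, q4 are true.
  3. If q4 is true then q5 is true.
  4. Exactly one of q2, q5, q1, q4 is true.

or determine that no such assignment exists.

Unsatisfiable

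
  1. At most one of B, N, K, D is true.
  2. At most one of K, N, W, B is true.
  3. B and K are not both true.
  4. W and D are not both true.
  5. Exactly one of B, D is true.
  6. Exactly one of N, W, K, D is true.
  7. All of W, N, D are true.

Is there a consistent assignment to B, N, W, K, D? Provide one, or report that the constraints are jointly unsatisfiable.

Unsatisfiable

Case W = True:
  (2) with W=T forces K = False.
  (2) with W=T forces N = False.
  Constraint (7) is violated (N=F) — contradiction.
Case W = False:
  Constraint (7) is violated (W=F) — contradiction.
Both cases fail — unsatisfiable.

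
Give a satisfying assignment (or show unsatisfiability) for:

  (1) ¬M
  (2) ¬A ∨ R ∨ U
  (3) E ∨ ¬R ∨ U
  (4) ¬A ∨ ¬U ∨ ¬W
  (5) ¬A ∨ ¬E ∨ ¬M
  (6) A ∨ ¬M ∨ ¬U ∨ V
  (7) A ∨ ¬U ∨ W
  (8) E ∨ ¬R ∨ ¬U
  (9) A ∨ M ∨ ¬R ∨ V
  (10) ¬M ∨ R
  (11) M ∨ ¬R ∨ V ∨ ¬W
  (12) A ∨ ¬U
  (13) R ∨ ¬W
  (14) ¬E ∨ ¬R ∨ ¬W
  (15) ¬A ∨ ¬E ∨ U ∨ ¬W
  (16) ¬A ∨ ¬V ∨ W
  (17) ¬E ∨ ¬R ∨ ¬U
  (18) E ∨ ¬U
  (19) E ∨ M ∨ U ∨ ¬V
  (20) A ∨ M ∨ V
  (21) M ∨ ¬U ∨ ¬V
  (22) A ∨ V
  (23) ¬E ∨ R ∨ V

R: True, A: False, W: False, M: False, U: False, E: True, V: True

Unit clause (¬M) forces M = False.
Set R = True.
Set A = False.
  then (A ∨ M ∨ ¬R ∨ V) forces V = True.
  then (A ∨ ¬U) forces U = False.
  then (E ∨ M ∨ U ∨ ¬V) forces E = True.
  then (¬E ∨ ¬R ∨ ¬W) forces W = False.
All clauses satisfied.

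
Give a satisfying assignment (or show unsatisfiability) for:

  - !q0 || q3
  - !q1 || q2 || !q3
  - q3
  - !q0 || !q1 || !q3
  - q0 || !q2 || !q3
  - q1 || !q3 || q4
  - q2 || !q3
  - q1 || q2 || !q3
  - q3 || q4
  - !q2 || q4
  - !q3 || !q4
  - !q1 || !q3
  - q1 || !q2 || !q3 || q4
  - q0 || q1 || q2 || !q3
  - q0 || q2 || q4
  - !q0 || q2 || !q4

No satisfying assignment exists.

Case q1 = True:
  (q3) forces q3 = True.
  Clause (!q1 || !q3) is falsified — contradiction.
Case q1 = False:
  (q3) forces q3 = True.
  (q1 || !q3 || q4) forces q4 = True.
  Clause (!q3 || !q4) is falsified — contradiction.
Both cases fail, so the formula is unsatisfiable.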